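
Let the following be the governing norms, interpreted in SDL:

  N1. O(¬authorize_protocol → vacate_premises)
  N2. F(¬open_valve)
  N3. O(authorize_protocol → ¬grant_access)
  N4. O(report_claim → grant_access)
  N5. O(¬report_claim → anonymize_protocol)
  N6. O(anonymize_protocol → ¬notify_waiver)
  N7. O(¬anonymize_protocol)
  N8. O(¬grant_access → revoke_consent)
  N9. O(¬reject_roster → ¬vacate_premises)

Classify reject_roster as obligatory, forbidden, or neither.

Obligatory

From premise 7 we have O(¬anonymize_protocol).
The contrapositive of premise 5 (O(¬report_claim → anonymize_protocol)) is O(¬anonymize_protocol → report_claim), and O(¬anonymize_protocol) is already established, so O(report_claim).
With premise 4, O(report_claim → grant_access), the K-axiom yields O(grant_access).
Premise 3, O(authorize_protocol → ¬grant_access), contraposes to O(grant_access → ¬authorize_protocol); with O(grant_access) we get O(¬authorize_protocol).
From O(¬authorize_protocol) and premise 1, O(¬authorize_protocol → vacate_premises), we obtain O(vacate_premises).
The contrapositive of premise 9 (O(¬reject_roster → ¬vacate_premises)) is O(vacate_premises → reject_roster), and O(vacate_premises) is already established, so O(reject_roster).
Premises 2, 6, 8 do not contribute to this derivation.
Hence reject_roster is obligatory.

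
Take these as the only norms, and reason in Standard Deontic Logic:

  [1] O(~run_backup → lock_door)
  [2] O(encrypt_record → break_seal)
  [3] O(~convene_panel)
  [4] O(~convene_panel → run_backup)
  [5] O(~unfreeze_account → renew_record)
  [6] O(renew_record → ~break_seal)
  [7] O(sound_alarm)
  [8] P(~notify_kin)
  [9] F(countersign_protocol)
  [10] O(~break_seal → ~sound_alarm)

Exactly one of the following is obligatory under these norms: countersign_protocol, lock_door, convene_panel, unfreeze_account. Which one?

From premise 7 we have O(sound_alarm).
Premise 10 is O(~break_seal → ~sound_alarm); contrapositively O(sound_alarm → break_seal). Since O(sound_alarm) holds, K gives O(break_seal).
Premise 6, O(renew_record → ~break_seal), contraposes to O(break_seal → ~renew_record); with O(break_seal) we get O(~renew_record).
Premise 5, O(~unfreeze_account → renew_record), contraposes to O(~renew_record → unfreeze_account); with O(~renew_record) we get O(unfreeze_account).
So O(unfreeze_account) holds — unfreeze_account is obligatory. None of the other listed options is made obligatory by any chain of premises.

unfreeze_account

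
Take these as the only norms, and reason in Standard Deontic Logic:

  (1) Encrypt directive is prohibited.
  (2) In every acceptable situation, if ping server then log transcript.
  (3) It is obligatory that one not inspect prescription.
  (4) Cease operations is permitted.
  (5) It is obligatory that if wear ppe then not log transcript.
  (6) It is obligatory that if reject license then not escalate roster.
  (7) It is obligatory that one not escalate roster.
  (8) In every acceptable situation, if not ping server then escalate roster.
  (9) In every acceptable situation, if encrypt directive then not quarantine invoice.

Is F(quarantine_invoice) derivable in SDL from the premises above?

Premise 9 is O(encrypt_directive → ¬quarantine_invoice), but O(encrypt_directive) is not derivable from the premises, so it does not yield O(¬quarantine_invoice).
No other premise forces O(¬quarantine_invoice). An ideal world satisfying every premise can still have quarantine_invoice true, so F(quarantine_invoice) is not derivable.

No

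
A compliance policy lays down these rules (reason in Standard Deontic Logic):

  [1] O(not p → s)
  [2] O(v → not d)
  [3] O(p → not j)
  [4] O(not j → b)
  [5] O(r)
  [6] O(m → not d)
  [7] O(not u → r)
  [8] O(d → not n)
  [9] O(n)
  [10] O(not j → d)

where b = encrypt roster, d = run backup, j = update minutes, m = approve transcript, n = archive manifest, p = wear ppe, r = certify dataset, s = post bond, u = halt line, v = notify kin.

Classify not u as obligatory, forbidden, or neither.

Neither

Premise 7 is O(not u → r); even if O(r) held, inferring O(not u) would be affirming the consequent — invalid.
No premise or chain of K-axiom applications forces O(not u), and none forces O(u). So not u is neither obligatory nor forbidden under these norms.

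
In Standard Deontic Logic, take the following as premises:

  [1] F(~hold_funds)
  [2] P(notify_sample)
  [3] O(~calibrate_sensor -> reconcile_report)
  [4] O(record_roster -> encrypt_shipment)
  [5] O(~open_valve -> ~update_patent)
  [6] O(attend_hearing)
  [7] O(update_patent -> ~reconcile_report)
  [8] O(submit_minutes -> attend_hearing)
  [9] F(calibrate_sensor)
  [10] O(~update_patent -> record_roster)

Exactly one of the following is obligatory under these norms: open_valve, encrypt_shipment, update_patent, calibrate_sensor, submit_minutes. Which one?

F(calibrate_sensor) at premise 9 means O(~calibrate_sensor).
From O(~calibrate_sensor) and premise 3, O(~calibrate_sensor -> reconcile_report), we obtain O(reconcile_report).
The contrapositive of premise 7 (O(update_patent -> ~reconcile_report)) is O(reconcile_report -> ~update_patent), and O(reconcile_report) is already established, so O(~update_patent).
With premise 10, O(~update_patent -> record_roster), the K-axiom yields O(record_roster).
From O(record_roster) and premise 4, O(record_roster -> encrypt_shipment), we obtain O(encrypt_shipment).
So O(encrypt_shipment) holds — encrypt_shipment is obligatory. None of the other listed options is made obligatory by any chain of premises.

encrypt_shipment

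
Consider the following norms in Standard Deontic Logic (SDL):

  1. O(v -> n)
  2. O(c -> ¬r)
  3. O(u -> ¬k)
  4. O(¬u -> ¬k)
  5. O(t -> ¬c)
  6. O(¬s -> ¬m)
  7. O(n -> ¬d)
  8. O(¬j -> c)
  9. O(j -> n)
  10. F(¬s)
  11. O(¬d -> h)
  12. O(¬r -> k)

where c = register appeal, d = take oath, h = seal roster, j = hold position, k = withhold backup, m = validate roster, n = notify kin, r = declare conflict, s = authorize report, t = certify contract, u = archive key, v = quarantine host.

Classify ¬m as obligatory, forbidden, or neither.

Premise 6 is O(¬s -> ¬m), but O(¬s) is not derivable from the premises, so it does not yield O(¬m).
No premise or chain of K-axiom applications forces O(¬m), and none forces O(m). So ¬m is neither obligatory nor forbidden under these norms.

Neither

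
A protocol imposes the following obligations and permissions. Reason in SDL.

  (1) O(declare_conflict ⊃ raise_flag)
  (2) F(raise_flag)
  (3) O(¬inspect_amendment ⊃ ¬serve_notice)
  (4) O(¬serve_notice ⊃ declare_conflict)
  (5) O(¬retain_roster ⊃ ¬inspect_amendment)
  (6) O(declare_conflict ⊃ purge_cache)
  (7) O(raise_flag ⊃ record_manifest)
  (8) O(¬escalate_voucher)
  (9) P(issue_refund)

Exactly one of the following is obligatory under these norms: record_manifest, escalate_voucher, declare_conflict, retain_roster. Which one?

retain_roster

F(raise_flag) at premise 2 means O(¬raise_flag).
The contrapositive of premise 1 (O(declare_conflict ⊃ raise_flag)) is O(¬raise_flag ⊃ ¬declare_conflict), and O(¬raise_flag) is already established, so O(¬declare_conflict).
The contrapositive of premise 4 (O(¬serve_notice ⊃ declare_conflict)) is O(¬declare_conflict ⊃ serve_notice), and O(¬declare_conflict) is already established, so O(serve_notice).
The contrapositive of premise 3 (O(¬inspect_amendment ⊃ ¬serve_notice)) is O(serve_notice ⊃ inspect_amendment), and O(serve_notice) is already established, so O(inspect_amendment).
The contrapositive of premise 5 (O(¬retain_roster ⊃ ¬inspect_amendment)) is O(inspect_amendment ⊃ retain_roster), and O(inspect_amendment) is already established, so O(retain_roster).
So O(retain_roster) holds — retain_roster is obligatory. None of the other listed options is made obligatory by any chain of premises.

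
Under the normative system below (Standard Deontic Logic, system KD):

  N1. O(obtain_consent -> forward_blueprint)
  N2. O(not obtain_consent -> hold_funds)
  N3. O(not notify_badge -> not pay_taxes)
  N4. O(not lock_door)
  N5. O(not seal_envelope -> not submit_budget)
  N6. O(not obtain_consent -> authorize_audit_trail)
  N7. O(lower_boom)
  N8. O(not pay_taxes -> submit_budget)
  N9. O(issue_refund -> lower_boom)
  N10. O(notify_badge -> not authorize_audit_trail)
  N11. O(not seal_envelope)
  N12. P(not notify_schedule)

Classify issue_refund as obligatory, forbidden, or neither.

Premise 9 is O(issue_refund -> lower_boom); even if O(lower_boom) held, inferring O(issue_refund) would be affirming the consequent — invalid.
No premise or chain of K-axiom applications forces O(issue_refund), and none forces O(not issue_refund). So issue_refund is neither obligatory nor forbidden under these norms.

Neither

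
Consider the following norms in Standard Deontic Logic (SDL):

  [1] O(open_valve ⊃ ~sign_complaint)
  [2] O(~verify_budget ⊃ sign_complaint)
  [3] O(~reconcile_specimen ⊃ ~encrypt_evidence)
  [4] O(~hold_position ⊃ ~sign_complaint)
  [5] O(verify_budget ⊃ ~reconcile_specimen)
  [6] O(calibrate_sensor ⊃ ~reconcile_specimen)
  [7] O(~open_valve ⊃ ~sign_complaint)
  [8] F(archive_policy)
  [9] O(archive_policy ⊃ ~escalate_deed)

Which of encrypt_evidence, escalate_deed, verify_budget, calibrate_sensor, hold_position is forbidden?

encrypt_evidence

Premises 7 and 1 cover both cases: O(~open_valve ⊃ ~sign_complaint) and O(open_valve ⊃ ~sign_complaint). Since ~open_valve ∨ open_valve is a tautology, O(~sign_complaint) follows.
The contrapositive of premise 2 (O(~verify_budget ⊃ sign_complaint)) is O(~sign_complaint ⊃ verify_budget), and O(~sign_complaint) is already established, so O(verify_budget).
Premise 5 is O(verify_budget ⊃ ~reconcile_specimen); since O(verify_budget), deontic closure gives O(~reconcile_specimen).
From O(~reconcile_specimen) and premise 3, O(~reconcile_specimen ⊃ ~encrypt_evidence), we obtain O(~encrypt_evidence).
So O(~encrypt_evidence) holds, i.e. encrypt_evidence is forbidden. None of the other listed options is forbidden under the premises.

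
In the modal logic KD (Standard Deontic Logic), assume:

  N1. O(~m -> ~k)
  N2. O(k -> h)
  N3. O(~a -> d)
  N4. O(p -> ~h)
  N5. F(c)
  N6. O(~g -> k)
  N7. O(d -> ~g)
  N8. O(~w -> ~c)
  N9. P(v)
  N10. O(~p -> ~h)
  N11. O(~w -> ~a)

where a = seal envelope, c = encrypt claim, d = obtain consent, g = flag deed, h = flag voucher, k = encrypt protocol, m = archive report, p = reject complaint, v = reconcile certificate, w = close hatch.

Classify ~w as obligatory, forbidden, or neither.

Premises 10 and 4 are O(~p -> ~h) and O(p -> ~h); every ideal world satisfies ~p or p, so in either case ~h holds — hence O(~h).
The contrapositive of premise 2 (O(k -> h)) is O(~h -> ~k), and O(~h) is already established, so O(~k).
Premise 6, O(~g -> k), contraposes to O(~k -> g); with O(~k) we get O(g).
Premise 7, O(d -> ~g), contraposes to O(g -> ~d); with O(g) we get O(~d).
The contrapositive of premise 3 (O(~a -> d)) is O(~d -> a), and O(~d) is already established, so O(a).
Premise 11, O(~w -> ~a), contraposes to O(a -> w); with O(a) we get O(w).
Premises 1, 5, 8, 9 do not contribute to this derivation.
Thus O(w), which is F(~w): ~w is forbidden.

Forbidden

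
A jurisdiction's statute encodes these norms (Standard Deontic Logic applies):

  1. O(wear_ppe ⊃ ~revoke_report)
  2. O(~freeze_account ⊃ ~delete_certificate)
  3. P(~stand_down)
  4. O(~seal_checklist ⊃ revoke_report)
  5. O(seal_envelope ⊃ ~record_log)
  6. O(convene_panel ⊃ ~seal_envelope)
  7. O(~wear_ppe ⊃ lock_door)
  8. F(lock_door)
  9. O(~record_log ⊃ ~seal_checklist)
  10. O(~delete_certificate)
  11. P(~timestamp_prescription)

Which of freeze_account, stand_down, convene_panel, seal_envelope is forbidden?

seal_envelope

F(lock_door) at premise 8 means O(~lock_door).
Premise 7, O(~wear_ppe ⊃ lock_door), contraposes to O(~lock_door ⊃ wear_ppe); with O(~lock_door) we get O(wear_ppe).
Applying K to premise 1 (O(wear_ppe ⊃ ~revoke_report)) and O(wear_ppe) yields O(~revoke_report).
The contrapositive of premise 4 (O(~seal_checklist ⊃ revoke_report)) is O(~revoke_report ⊃ seal_checklist), and O(~revoke_report) is already established, so O(seal_checklist).
Premise 9, O(~record_log ⊃ ~seal_checklist), contraposes to O(seal_checklist ⊃ record_log); with O(seal_checklist) we get O(record_log).
Premise 5 is O(seal_envelope ⊃ ~record_log); contrapositively O(record_log ⊃ ~seal_envelope). Since O(record_log) holds, K gives O(~seal_envelope).
So O(~seal_envelope) holds, i.e. seal_envelope is forbidden. None of the other listed options is forbidden under the premises.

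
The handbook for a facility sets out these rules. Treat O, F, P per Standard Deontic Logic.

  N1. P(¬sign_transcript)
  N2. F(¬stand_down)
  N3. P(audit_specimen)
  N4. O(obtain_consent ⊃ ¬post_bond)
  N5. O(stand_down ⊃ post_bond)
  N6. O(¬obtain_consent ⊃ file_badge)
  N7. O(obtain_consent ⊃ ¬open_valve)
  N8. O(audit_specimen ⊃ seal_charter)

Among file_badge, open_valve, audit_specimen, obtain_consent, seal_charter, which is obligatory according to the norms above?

file_badge

Premise 2 is F(¬stand_down), i.e. O(stand_down).
From O(stand_down) and premise 5, O(stand_down ⊃ post_bond), we obtain O(post_bond).
Premise 4 is O(obtain_consent ⊃ ¬post_bond); contrapositively O(post_bond ⊃ ¬obtain_consent). Since O(post_bond) holds, K gives O(¬obtain_consent).
Premise 6 is O(¬obtain_consent ⊃ file_badge); since O(¬obtain_consent), deontic closure gives O(file_badge).
So O(file_badge) holds — file_badge is obligatory. None of the other listed options is made obligatory by any chain of premises.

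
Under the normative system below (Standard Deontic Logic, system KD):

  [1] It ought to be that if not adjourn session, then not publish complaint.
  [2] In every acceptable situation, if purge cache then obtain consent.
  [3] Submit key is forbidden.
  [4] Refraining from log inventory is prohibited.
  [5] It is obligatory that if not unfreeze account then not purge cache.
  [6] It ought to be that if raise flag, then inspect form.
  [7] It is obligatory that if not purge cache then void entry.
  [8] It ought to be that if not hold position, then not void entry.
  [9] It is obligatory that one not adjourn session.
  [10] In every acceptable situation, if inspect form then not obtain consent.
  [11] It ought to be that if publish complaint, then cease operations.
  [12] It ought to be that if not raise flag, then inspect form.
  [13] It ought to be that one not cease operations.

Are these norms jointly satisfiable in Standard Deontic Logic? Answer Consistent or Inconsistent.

Premise 11 is O(publish_complaint → cease_operations), but O(publish_complaint) is not derivable from the premises, so it does not yield O(cease_operations).
So O(cease_operations) is not derivable, and the apparent clash with O(¬cease_operations) does not arise.
A world satisfying every obligation exists (e.g. adjourn_session=false, cease_operations=false, hold_position=true, inspect_form=true, log_inventory=true, obtain_consent=false, publish_complaint=false, purge_cache=false, raise_flag=false, submit_key=false, unfreeze_account=false, void_entry=true); no atom is both obligatory and forbidden, so the set is consistent.

Consistent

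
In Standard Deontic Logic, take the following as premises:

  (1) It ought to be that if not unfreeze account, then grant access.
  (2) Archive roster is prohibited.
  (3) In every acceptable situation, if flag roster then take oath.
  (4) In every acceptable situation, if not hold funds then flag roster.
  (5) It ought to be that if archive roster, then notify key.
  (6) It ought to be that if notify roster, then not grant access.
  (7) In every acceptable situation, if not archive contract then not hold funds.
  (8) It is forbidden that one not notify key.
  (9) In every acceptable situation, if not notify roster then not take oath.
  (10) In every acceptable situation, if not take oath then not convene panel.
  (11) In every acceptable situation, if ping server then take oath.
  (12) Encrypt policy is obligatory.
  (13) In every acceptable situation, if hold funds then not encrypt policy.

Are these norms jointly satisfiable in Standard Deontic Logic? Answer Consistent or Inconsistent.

Consistent

Premise 5 is O(archive_roster → notify_key); even if O(notify_key) held, inferring O(archive_roster) would be affirming the consequent — invalid.
So O(archive_roster) is not derivable, and the apparent clash with O(¬archive_roster) does not arise.
A world satisfying every obligation exists (e.g. archive_contract=false, archive_roster=false, convene_panel=false, encrypt_policy=true, flag_roster=true, grant_access=false, hold_funds=false, notify_key=true, notify_roster=true, ping_server=false, take_oath=true, unfreeze_account=true); no atom is both obligatory and forbidden, so the set is consistent.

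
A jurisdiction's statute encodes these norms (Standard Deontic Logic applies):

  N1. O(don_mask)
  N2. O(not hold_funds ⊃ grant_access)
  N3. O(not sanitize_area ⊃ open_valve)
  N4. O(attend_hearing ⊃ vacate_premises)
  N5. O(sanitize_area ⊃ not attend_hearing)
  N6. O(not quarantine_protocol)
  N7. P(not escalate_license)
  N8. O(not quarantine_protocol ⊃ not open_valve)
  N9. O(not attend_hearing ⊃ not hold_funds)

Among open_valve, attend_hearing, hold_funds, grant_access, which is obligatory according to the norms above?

Premise 6 states O(not quarantine_protocol) outright.
Applying K to premise 8 (O(not quarantine_protocol ⊃ not open_valve)) and O(not quarantine_protocol) yields O(not open_valve).
Premise 3 is O(not sanitize_area ⊃ open_valve); contrapositively O(not open_valve ⊃ sanitize_area). Since O(not open_valve) holds, K gives O(sanitize_area).
With premise 5, O(sanitize_area ⊃ not attend_hearing), the K-axiom yields O(not attend_hearing).
Premise 9 is O(not attend_hearing ⊃ not hold_funds); since O(not attend_hearing), deontic closure gives O(not hold_funds).
With premise 2, O(not hold_funds ⊃ grant_access), the K-axiom yields O(grant_access).
So O(grant_access) holds — grant_access is obligatory. None of the other listed options is made obligatory by any chain of premises.

grant_access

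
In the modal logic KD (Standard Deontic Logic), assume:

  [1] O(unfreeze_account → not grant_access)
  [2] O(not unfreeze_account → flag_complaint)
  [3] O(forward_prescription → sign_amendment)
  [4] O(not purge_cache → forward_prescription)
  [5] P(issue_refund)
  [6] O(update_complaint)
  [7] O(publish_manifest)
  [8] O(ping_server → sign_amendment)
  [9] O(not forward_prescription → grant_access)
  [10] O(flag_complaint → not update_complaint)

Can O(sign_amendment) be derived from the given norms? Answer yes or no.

Yes

Premise 6 gives O(update_complaint).
The contrapositive of premise 10 (O(flag_complaint → not update_complaint)) is O(update_complaint → not flag_complaint), and O(update_complaint) is already established, so O(not flag_complaint).
Premise 2, O(not unfreeze_account → flag_complaint), contraposes to O(not flag_complaint → unfreeze_account); with O(not flag_complaint) we get O(unfreeze_account).
Premise 1 is O(unfreeze_account → not grant_access); since O(unfreeze_account), deontic closure gives O(not grant_access).
Premise 9 is O(not forward_prescription → grant_access); contrapositively O(not grant_access → forward_prescription). Since O(not grant_access) holds, K gives O(forward_prescription).
Premise 3 is O(forward_prescription → sign_amendment); since O(forward_prescription), deontic closure gives O(sign_amendment).
Premises 4, 5, 7, 8 do not contribute to this derivation.
So O(sign_amendment) follows.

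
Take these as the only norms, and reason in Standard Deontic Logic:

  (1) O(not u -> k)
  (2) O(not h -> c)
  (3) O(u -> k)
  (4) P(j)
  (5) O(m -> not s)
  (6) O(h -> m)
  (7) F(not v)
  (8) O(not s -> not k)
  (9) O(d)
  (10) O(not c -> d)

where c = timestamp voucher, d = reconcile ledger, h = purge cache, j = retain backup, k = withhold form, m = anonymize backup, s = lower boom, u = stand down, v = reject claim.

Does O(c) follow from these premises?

Yes

Premises 1 and 3 cover both cases: O(not u -> k) and O(u -> k). Since not u ∨ u is a tautology, O(k) follows.
Premise 8 is O(not s -> not k); contrapositively O(k -> s). Since O(k) holds, K gives O(s).
Premise 5 is O(m -> not s); contrapositively O(s -> not m). Since O(s) holds, K gives O(not m).
The contrapositive of premise 6 (O(h -> m)) is O(not m -> not h), and O(not m) is already established, so O(not h).
From O(not h) and premise 2, O(not h -> c), we obtain O(c).
Premises 4, 7, 9, 10 do not contribute to this derivation.
So O(c) follows.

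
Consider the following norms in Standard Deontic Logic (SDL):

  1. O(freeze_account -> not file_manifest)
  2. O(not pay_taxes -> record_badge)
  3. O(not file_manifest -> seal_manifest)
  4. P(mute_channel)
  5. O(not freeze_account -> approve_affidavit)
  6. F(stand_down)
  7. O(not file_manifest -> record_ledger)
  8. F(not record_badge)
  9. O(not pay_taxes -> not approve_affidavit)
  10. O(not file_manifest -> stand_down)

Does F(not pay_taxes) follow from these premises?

Premise 6, F(stand_down), is equivalent to O(not stand_down).
Premise 10 is O(not file_manifest -> stand_down); contrapositively O(not stand_down -> file_manifest). Since O(not stand_down) holds, K gives O(file_manifest).
The contrapositive of premise 1 (O(freeze_account -> not file_manifest)) is O(file_manifest -> not freeze_account), and O(file_manifest) is already established, so O(not freeze_account).
From O(not freeze_account) and premise 5, O(not freeze_account -> approve_affidavit), we obtain O(approve_affidavit).
The contrapositive of premise 9 (O(not pay_taxes -> not approve_affidavit)) is O(approve_affidavit -> pay_taxes), and O(approve_affidavit) is already established, so O(pay_taxes).
Premises 2, 3, 4, 7, 8 do not contribute to this derivation.
So O(pay_taxes) holds, i.e. F(not pay_taxes). The claim follows.

Yes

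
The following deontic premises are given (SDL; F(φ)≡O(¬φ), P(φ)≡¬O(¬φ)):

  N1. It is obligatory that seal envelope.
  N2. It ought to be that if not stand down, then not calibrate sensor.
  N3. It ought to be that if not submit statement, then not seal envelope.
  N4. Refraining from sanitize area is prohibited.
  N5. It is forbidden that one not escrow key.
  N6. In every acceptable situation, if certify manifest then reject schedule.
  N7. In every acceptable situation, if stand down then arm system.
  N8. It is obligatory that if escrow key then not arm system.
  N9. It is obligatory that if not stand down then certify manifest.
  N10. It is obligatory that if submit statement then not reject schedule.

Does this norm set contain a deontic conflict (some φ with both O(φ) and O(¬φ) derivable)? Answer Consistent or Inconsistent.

Inconsistent

Premise 1 gives O(seal_envelope).
The contrapositive of premise 3 (O(¬submit_statement → ¬seal_envelope)) is O(seal_envelope → submit_statement), and O(seal_envelope) is already established, so O(submit_statement).
Premise 10 is O(submit_statement → ¬reject_schedule); since O(submit_statement), deontic closure gives O(¬reject_schedule).
The contrapositive of premise 6 (O(certify_manifest → reject_schedule)) is O(¬reject_schedule → ¬certify_manifest), and O(¬reject_schedule) is already established, so O(¬certify_manifest).
Premise 9 is O(¬stand_down → certify_manifest); contrapositively O(¬certify_manifest → stand_down). Since O(¬certify_manifest) holds, K gives O(stand_down).
From O(stand_down) and premise 7, O(stand_down → arm_system), we obtain O(arm_system).
Premise 8, O(escrow_key → ¬arm_system), contraposes to O(arm_system → ¬escrow_key); with O(arm_system) we get O(¬escrow_key).
But premise 5, F(¬escrow_key), means O(escrow_key).
We now have both O(¬escrow_key) and O(escrow_key) — escrow_key is simultaneously obligatory and forbidden, violating the D-axiom.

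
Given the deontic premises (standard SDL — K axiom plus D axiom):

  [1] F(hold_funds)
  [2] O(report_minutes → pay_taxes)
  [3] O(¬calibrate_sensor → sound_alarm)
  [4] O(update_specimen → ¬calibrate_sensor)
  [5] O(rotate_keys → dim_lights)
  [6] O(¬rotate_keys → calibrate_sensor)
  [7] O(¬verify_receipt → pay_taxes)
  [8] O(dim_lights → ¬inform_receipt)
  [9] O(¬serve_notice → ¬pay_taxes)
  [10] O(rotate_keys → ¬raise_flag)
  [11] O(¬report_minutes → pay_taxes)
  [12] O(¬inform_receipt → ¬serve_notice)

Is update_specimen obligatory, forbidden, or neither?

Premises 2 and 11 cover both cases: O(report_minutes → pay_taxes) and O(¬report_minutes → pay_taxes). Since report_minutes ∨ ¬report_minutes is a tautology, O(pay_taxes) follows.
The contrapositive of premise 9 (O(¬serve_notice → ¬pay_taxes)) is O(pay_taxes → serve_notice), and O(pay_taxes) is already established, so O(serve_notice).
Premise 12 is O(¬inform_receipt → ¬serve_notice); contrapositively O(serve_notice → inform_receipt). Since O(serve_notice) holds, K gives O(inform_receipt).
Premise 8 is O(dim_lights → ¬inform_receipt); contrapositively O(inform_receipt → ¬dim_lights). Since O(inform_receipt) holds, K gives O(¬dim_lights).
The contrapositive of premise 5 (O(rotate_keys → dim_lights)) is O(¬dim_lights → ¬rotate_keys), and O(¬dim_lights) is already established, so O(¬rotate_keys).
Applying K to premise 6 (O(¬rotate_keys → calibrate_sensor)) and O(¬rotate_keys) yields O(calibrate_sensor).
Premise 4 is O(update_specimen → ¬calibrate_sensor); contrapositively O(calibrate_sensor → ¬update_specimen). Since O(calibrate_sensor) holds, K gives O(¬update_specimen).
Premises 1, 3, 7, 10 do not contribute to this derivation.
Thus O(¬update_specimen), which is F(update_specimen): update_specimen is forbidden.

Forbidden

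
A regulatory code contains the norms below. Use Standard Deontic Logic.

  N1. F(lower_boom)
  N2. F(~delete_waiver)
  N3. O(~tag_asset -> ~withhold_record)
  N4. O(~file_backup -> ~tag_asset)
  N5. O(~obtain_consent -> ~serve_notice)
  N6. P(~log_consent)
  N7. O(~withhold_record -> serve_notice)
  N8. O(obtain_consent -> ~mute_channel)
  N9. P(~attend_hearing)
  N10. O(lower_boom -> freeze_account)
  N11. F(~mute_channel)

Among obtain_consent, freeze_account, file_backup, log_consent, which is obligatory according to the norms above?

file_backup

F(~mute_channel) at premise 11 means O(mute_channel).
The contrapositive of premise 8 (O(obtain_consent -> ~mute_channel)) is O(mute_channel -> ~obtain_consent), and O(mute_channel) is already established, so O(~obtain_consent).
Applying K to premise 5 (O(~obtain_consent -> ~serve_notice)) and O(~obtain_consent) yields O(~serve_notice).
Premise 7, O(~withhold_record -> serve_notice), contraposes to O(~serve_notice -> withhold_record); with O(~serve_notice) we get O(withhold_record).
Premise 3 is O(~tag_asset -> ~withhold_record); contrapositively O(withhold_record -> tag_asset). Since O(withhold_record) holds, K gives O(tag_asset).
Premise 4 is O(~file_backup -> ~tag_asset); contrapositively O(tag_asset -> file_backup). Since O(tag_asset) holds, K gives O(file_backup).
So O(file_backup) holds — file_backup is obligatory. None of the other listed options is made obligatory by any chain of premises.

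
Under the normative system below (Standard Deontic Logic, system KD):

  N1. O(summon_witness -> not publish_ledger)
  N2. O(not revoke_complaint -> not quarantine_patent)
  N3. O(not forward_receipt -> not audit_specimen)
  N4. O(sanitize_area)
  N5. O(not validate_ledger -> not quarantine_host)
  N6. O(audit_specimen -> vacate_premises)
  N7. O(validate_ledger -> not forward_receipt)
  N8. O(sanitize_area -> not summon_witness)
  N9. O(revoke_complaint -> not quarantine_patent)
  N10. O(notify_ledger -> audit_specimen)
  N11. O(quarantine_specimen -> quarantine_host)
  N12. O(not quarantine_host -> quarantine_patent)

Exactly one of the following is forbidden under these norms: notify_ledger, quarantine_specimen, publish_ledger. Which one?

By case analysis on not revoke_complaint: premise 2 gives O(not revoke_complaint -> not quarantine_patent) and premise 9 gives O(revoke_complaint -> not quarantine_patent), so O(not quarantine_patent) either way.
The contrapositive of premise 12 (O(not quarantine_host -> quarantine_patent)) is O(not quarantine_patent -> quarantine_host), and O(not quarantine_patent) is already established, so O(quarantine_host).
Premise 5, O(not validate_ledger -> not quarantine_host), contraposes to O(quarantine_host -> validate_ledger); with O(quarantine_host) we get O(validate_ledger).
With premise 7, O(validate_ledger -> not forward_receipt), the K-axiom yields O(not forward_receipt).
From O(not forward_receipt) and premise 3, O(not forward_receipt -> not audit_specimen), we obtain O(not audit_specimen).
Premise 10 is O(notify_ledger -> audit_specimen); contrapositively O(not audit_specimen -> not notify_ledger). Since O(not audit_specimen) holds, K gives O(not notify_ledger).
So O(not notify_ledger) holds, i.e. notify_ledger is forbidden. None of the other listed options is forbidden under the premises.

notify_ledger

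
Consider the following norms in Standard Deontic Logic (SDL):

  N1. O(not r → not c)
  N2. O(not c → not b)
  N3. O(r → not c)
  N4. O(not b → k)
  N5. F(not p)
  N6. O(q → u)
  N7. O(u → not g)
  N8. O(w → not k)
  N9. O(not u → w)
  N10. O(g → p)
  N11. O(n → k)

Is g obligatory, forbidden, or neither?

Premises 1 and 3 are O(not r → not c) and O(r → not c); every ideal world satisfies not r or r, so in either case not c holds — hence O(not c).
From O(not c) and premise 2, O(not c → not b), we obtain O(not b).
With premise 4, O(not b → k), the K-axiom yields O(k).
Premise 8 is O(w → not k); contrapositively O(k → not w). Since O(k) holds, K gives O(not w).
Premise 9 is O(not u → w); contrapositively O(not w → u). Since O(not w) holds, K gives O(u).
From O(u) and premise 7, O(u → not g), we obtain O(not g).
Premises 5, 6, 10, 11 do not contribute to this derivation.
Thus O(not g), which is F(g): g is forbidden.

Forbidden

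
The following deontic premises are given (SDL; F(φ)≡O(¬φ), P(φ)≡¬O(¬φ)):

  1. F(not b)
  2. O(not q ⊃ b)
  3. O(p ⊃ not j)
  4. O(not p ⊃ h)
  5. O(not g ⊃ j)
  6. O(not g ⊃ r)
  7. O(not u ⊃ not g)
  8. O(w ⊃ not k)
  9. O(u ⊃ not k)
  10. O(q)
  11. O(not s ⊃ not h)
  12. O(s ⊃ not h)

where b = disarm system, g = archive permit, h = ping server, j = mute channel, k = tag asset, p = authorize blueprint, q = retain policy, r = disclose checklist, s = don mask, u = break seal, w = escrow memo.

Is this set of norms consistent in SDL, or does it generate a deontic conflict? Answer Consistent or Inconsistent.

Consistent

Premise 2 is O(not q ⊃ b); even if O(b) held, inferring O(not q) would be affirming the consequent — invalid.
So O(not q) is not derivable, and the apparent clash with O(q) does not arise.
A world satisfying every obligation exists (e.g. b=true, g=true, h=false, j=false, k=false, p=true, q=true, r=false, s=false, u=true, w=false); no atom is both obligatory and forbidden, so the set is consistent.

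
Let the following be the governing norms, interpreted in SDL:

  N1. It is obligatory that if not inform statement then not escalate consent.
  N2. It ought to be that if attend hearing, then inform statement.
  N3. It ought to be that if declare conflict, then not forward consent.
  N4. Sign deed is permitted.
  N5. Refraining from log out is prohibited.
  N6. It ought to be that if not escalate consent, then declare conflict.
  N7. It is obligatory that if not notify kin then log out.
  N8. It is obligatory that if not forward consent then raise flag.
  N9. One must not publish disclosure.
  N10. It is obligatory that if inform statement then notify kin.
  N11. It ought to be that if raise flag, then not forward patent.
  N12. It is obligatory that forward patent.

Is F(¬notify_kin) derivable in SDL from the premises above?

Yes

Premise 12 states O(forward_patent) outright.
Premise 11, O(raise_flag → ¬forward_patent), contraposes to O(forward_patent → ¬raise_flag); with O(forward_patent) we get O(¬raise_flag).
Premise 8 is O(¬forward_consent → raise_flag); contrapositively O(¬raise_flag → forward_consent). Since O(¬raise_flag) holds, K gives O(forward_consent).
Premise 3 is O(declare_conflict → ¬forward_consent); contrapositively O(forward_consent → ¬declare_conflict). Since O(forward_consent) holds, K gives O(¬declare_conflict).
The contrapositive of premise 6 (O(¬escalate_consent → declare_conflict)) is O(¬declare_conflict → escalate_consent), and O(¬declare_conflict) is already established, so O(escalate_consent).
Premise 1 is O(¬inform_statement → ¬escalate_consent); contrapositively O(escalate_consent → inform_statement). Since O(escalate_consent) holds, K gives O(inform_statement).
With premise 10, O(inform_statement → notify_kin), the K-axiom yields O(notify_kin).
Premises 2, 4, 5, 7, 9 do not contribute to this derivation.
So O(notify_kin) holds, i.e. F(¬notify_kin). The claim follows.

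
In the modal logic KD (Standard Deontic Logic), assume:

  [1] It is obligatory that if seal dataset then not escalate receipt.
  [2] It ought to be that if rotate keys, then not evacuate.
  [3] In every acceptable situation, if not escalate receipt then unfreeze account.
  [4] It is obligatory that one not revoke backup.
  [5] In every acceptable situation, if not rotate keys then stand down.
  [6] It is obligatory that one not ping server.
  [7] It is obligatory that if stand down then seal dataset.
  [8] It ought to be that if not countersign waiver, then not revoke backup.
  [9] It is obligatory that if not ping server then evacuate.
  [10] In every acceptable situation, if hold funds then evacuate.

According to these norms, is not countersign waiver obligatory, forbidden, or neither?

Neither

Premise 8 is O(¬countersign_waiver → ¬revoke_backup); even if O(¬revoke_backup) held, inferring O(¬countersign_waiver) would be affirming the consequent — invalid.
No premise or chain of K-axiom applications forces O(¬countersign_waiver), and none forces O(countersign_waiver). So ¬countersign_waiver is neither obligatory nor forbidden under these norms.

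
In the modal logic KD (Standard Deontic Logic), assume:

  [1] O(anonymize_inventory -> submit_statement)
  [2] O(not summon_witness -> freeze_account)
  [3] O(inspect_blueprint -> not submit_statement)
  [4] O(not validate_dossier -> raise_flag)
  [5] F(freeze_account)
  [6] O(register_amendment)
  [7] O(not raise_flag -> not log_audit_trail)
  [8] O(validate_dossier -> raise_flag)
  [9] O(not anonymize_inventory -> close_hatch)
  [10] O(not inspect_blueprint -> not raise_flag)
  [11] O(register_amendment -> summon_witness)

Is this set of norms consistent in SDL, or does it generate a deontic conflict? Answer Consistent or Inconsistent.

Premise 2 is O(not summon_witness -> freeze_account), but O(not summon_witness) is not derivable from the premises, so it does not yield O(freeze_account).
So O(freeze_account) is not derivable, and the apparent clash with O(not freeze_account) does not arise.
A world satisfying every obligation exists (e.g. anonymize_inventory=false, close_hatch=true, freeze_account=false, inspect_blueprint=true, log_audit_trail=false, raise_flag=true, register_amendment=true, submit_statement=false, summon_witness=true, validate_dossier=false); no atom is both obligatory and forbidden, so the set is consistent.

Consistent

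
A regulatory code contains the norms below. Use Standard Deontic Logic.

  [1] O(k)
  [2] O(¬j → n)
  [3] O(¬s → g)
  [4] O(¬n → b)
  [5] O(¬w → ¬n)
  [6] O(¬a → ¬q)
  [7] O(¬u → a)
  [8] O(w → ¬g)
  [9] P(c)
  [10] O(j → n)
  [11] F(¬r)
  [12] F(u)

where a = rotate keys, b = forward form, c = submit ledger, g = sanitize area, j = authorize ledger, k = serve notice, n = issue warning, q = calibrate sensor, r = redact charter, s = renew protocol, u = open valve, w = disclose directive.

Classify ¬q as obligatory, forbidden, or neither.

Neither

Premise 6 is O(¬a → ¬q), but O(¬a) is not derivable from the premises, so it does not yield O(¬q).
No premise or chain of K-axiom applications forces O(¬q), and none forces O(q). So ¬q is neither obligatory nor forbidden under these norms.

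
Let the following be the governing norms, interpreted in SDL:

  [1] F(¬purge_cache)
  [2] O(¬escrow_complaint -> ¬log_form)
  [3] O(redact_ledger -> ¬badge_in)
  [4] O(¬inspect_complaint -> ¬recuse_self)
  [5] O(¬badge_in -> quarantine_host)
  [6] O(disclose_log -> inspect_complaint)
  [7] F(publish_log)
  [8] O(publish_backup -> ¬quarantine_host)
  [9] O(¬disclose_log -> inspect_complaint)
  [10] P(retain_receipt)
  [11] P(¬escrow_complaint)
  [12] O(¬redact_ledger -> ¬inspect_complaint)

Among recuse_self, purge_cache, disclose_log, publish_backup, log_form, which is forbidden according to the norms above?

publish_backup

By case analysis on ¬disclose_log: premise 9 gives O(¬disclose_log -> inspect_complaint) and premise 6 gives O(disclose_log -> inspect_complaint), so O(inspect_complaint) either way.
Premise 12 is O(¬redact_ledger -> ¬inspect_complaint); contrapositively O(inspect_complaint -> redact_ledger). Since O(inspect_complaint) holds, K gives O(redact_ledger).
Applying K to premise 3 (O(redact_ledger -> ¬badge_in)) and O(redact_ledger) yields O(¬badge_in).
With premise 5, O(¬badge_in -> quarantine_host), the K-axiom yields O(quarantine_host).
The contrapositive of premise 8 (O(publish_backup -> ¬quarantine_host)) is O(quarantine_host -> ¬publish_backup), and O(quarantine_host) is already established, so O(¬publish_backup).
So O(¬publish_backup) holds, i.e. publish_backup is forbidden. None of the other listed options is forbidden under the premises.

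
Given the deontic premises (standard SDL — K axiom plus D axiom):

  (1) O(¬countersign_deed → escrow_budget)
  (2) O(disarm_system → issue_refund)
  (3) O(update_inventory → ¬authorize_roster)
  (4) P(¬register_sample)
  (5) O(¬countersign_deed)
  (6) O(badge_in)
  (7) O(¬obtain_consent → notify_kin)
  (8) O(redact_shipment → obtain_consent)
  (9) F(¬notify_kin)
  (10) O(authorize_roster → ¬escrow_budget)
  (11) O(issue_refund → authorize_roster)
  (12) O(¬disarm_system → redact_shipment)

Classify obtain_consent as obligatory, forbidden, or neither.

Premise 5 gives O(¬countersign_deed).
Applying K to premise 1 (O(¬countersign_deed → escrow_budget)) and O(¬countersign_deed) yields O(escrow_budget).
Premise 10, O(authorize_roster → ¬escrow_budget), contraposes to O(escrow_budget → ¬authorize_roster); with O(escrow_budget) we get O(¬authorize_roster).
Premise 11 is O(issue_refund → authorize_roster); contrapositively O(¬authorize_roster → ¬issue_refund). Since O(¬authorize_roster) holds, K gives O(¬issue_refund).
The contrapositive of premise 2 (O(disarm_system → issue_refund)) is O(¬issue_refund → ¬disarm_system), and O(¬issue_refund) is already established, so O(¬disarm_system).
Premise 12 is O(¬disarm_system → redact_shipment); since O(¬disarm_system), deontic closure gives O(redact_shipment).
Applying K to premise 8 (O(redact_shipment → obtain_consent)) and O(redact_shipment) yields O(obtain_consent).
Premises 3, 4, 6, 7, 9 do not contribute to this derivation.
Hence obtain_consent is obligatory.

Obligatory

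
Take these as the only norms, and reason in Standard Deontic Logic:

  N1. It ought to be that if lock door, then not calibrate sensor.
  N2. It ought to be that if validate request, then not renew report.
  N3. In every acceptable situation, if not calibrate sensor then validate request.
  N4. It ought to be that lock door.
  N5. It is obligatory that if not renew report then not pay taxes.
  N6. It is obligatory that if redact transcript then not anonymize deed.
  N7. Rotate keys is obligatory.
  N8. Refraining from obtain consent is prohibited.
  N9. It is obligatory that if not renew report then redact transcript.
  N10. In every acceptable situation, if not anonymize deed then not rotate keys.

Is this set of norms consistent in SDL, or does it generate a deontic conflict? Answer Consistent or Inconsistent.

From premise 7 we have O(rotate_keys).
The contrapositive of premise 10 (O(¬anonymize_deed → ¬rotate_keys)) is O(rotate_keys → anonymize_deed), and O(rotate_keys) is already established, so O(anonymize_deed).
The contrapositive of premise 6 (O(redact_transcript → ¬anonymize_deed)) is O(anonymize_deed → ¬redact_transcript), and O(anonymize_deed) is already established, so O(¬redact_transcript).
Premise 9, O(¬renew_report → redact_transcript), contraposes to O(¬redact_transcript → renew_report); with O(¬redact_transcript) we get O(renew_report).
The contrapositive of premise 2 (O(validate_request → ¬renew_report)) is O(renew_report → ¬validate_request), and O(renew_report) is already established, so O(¬validate_request).
Premise 3, O(¬calibrate_sensor → validate_request), contraposes to O(¬validate_request → calibrate_sensor); with O(¬validate_request) we get O(calibrate_sensor).
Premise 1 is O(lock_door → ¬calibrate_sensor); contrapositively O(calibrate_sensor → ¬lock_door). Since O(calibrate_sensor) holds, K gives O(¬lock_door).
Yet premise 4 states O(lock_door).
We now have both O(¬lock_door) and O(lock_door) — lock_door is simultaneously obligatory and forbidden, violating the D-axiom.

Inconsistent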